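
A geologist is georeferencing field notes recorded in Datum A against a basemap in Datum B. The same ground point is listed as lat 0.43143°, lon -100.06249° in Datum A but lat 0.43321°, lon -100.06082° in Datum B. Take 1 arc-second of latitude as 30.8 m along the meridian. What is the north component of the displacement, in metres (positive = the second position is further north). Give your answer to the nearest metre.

ΔN = 197 m

Δφ = 0.43321° − 0.43143° = +0.00178°; Δλ = -100.06082° − -100.06249° = +0.00167°.
1° of latitude = 3600 × 30.80 = 110880 m.
ΔN = Δφ × 110880 = 197.4 m; ΔE = Δλ × 110880 × cos(0.43143°) = +0.00167 × 110880 × 0.999972 = 185.2 m.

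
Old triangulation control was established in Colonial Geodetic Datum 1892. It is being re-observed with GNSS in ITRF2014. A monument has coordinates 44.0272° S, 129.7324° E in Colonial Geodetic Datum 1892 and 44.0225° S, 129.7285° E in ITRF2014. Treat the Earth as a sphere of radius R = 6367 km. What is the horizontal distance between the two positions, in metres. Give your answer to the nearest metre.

Δφ = -44.0225° − -44.0272° = +0.0047°; Δλ = 129.7285° − 129.7324° = -0.0039°.
1° along a meridian = πR/180 = 111125 m.
ΔN = Δφ × 111125 = 522.3 m; ΔE = Δλ × 111125 × cos(-44.0272°) = -0.0039 × 111125 × 0.719010 = -311.6 m.
Distance = √(ΔE² + ΔN²) = √((-311.6)² + 522.3²) = 608.2 m.

608 m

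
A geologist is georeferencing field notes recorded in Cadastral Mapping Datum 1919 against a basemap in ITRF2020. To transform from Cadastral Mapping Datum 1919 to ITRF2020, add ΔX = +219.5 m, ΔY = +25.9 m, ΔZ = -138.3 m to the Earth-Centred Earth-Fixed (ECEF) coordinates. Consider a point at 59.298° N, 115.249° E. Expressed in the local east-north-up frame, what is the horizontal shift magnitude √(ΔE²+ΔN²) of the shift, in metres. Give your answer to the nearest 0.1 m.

The local east axis at (φ, λ) is (−sin λ, cos λ, 0), so ΔE = −sin(115.249°)·219.5 + cos(115.249°)·25.9 = -209.58 m.
The local north axis is (−sin φ cos λ, −sin φ sin λ, cos φ), giving ΔN = 80.505 − 20.142 − 70.612 = -10.25 m.
Horizontal magnitude = √(ΔE² + ΔN²) = √((-209.58)² + (-10.25)²) = 209.83 m.

209.8 m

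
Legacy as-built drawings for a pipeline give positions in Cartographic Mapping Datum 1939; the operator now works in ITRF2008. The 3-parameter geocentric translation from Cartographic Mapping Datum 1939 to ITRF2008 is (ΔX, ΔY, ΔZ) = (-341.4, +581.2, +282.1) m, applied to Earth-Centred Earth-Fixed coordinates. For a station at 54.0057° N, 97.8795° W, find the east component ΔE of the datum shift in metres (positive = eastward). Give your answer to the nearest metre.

ΔE = -418 m

At φ = 54.0057°, λ = -97.8795°: sin φ = 0.809075, cos φ = 0.587705, sin λ = -0.990559, cos λ = -0.137090.
ΔE = −sin λ·ΔX + cos λ·ΔY = −(-0.990559)·(-341.4) + (-0.137090)·(581.2) = -417.85 m.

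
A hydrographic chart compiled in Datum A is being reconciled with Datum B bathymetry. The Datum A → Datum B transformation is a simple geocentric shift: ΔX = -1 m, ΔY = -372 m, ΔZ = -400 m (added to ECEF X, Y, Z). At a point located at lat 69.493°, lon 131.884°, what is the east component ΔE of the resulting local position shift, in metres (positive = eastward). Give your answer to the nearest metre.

The local east axis at (φ, λ) is (−sin λ, cos λ, 0), so ΔE = −sin(131.884°)·(-1) + cos(131.884°)·(-372) = 249.10 m.

ΔE = 249 m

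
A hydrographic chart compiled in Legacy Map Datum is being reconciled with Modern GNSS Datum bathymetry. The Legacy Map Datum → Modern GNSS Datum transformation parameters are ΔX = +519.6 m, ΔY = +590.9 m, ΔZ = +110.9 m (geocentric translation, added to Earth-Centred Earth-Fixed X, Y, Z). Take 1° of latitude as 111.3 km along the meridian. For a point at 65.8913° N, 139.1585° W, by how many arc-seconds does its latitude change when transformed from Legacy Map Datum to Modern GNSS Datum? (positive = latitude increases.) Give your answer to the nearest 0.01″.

sin φ = 0.912772, cos φ = 0.408469, sin λ = -0.653969, cos λ = -0.756522.
North component: ΔN = −sin φ cos λ·ΔX − sin φ sin λ·ΔY + cos φ·ΔZ = −(0.912772)(-0.756522)(519.6) − (0.912772)(-0.653969)(590.9) + (0.408469)(110.9) = 756.82 m.
1° of latitude spans 111300 m, so Δφ = 756.82 / 111300 × 3600 = 24.479″.

Δφ = 24.48″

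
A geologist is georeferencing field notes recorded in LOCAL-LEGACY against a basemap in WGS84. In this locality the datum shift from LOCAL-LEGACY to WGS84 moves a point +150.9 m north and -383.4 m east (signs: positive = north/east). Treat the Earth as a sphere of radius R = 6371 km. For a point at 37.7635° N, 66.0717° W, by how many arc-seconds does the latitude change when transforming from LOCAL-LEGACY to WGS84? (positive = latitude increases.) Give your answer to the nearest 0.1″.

Δφ = 4.9″

On a sphere of radius R, 1 rad of latitude = R, so Δφ = ΔN / R = 150.9 / 6371000 = 2.3685e-05 rad = 4.885″.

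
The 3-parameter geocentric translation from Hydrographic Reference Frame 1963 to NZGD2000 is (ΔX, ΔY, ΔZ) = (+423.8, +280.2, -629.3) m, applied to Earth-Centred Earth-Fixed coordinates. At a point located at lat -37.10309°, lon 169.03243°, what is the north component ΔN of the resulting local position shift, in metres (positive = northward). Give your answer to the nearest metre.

At φ = -37.10309°, λ = 169.03243°: sin φ = -0.603251, cos φ = 0.797551, sin λ = 0.190253, cos λ = -0.981735.
ΔN = −sin φ cos λ·ΔX − sin φ sin λ·ΔY + cos φ·ΔZ = −(-0.603251)(-0.981735)(423.8) − (-0.603251)(0.190253)(280.2) + (0.797551)(-629.3) = -720.73 m.

ΔN = -721 m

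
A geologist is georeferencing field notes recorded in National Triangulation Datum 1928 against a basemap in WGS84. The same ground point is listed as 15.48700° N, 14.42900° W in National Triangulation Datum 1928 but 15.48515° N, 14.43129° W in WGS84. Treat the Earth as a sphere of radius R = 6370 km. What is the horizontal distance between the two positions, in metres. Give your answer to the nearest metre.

320 m

Δφ = 15.48515° − 15.48700° = -0.00185°; Δλ = -14.43129° − -14.42900° = -0.00229°.
1° along a meridian = πR/180 = 111177 m.
ΔN = Δφ × 111177 = -205.7 m; ΔE = Δλ × 111177 × cos(15.48700°) = -0.00229 × 111177 × 0.963691 = -245.4 m.
Distance = √(ΔE² + ΔN²) = √((-245.4)² + (-205.7)²) = 320.2 m.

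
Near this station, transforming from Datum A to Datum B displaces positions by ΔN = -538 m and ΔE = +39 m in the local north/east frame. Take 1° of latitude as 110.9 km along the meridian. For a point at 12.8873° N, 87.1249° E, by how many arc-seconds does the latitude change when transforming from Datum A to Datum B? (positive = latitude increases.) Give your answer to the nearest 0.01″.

1° of latitude = 110.9 km, so Δφ = -538.0 / 110900 = -0.0048512° = -17.464″.

Δφ = -17.46″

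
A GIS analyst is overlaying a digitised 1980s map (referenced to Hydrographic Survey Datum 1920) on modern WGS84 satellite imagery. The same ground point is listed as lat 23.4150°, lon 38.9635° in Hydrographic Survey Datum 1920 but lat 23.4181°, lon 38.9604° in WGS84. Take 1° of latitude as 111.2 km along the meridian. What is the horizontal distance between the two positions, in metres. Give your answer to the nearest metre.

468 m

Δφ = 23.4181° − 23.4150° = +0.0031°; Δλ = 38.9604° − 38.9635° = -0.0031°.
ΔN = Δφ × 111200 = 344.7 m; ΔE = Δλ × 111200 × cos(23.4150°) = -0.0031 × 111200 × 0.917651 = -316.3 m.
Distance = √(ΔE² + ΔN²) = √((-316.3)² + 344.7²) = 467.9 m.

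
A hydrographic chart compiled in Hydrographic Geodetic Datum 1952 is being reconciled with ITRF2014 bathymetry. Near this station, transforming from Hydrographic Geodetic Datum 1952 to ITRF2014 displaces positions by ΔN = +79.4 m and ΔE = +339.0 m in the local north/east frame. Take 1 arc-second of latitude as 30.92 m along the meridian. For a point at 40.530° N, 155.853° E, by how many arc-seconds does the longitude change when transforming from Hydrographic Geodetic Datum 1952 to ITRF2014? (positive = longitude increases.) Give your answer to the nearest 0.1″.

At latitude 40.530°, cos φ = 0.760066.
1″ of longitude at this latitude = 30.92 × cos φ = 23.5012 m, so Δλ = 339.0 / 23.5012 = 14.425″.

Δλ = 14.4″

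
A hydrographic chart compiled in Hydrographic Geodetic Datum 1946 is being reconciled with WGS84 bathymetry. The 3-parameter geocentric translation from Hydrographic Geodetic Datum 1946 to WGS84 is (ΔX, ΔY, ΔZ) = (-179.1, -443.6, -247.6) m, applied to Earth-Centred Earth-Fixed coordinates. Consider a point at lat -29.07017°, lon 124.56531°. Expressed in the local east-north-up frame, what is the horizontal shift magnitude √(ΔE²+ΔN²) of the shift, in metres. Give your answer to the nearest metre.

At φ = -29.07017°, λ = 124.56531°: sin φ = -0.485880, cos φ = 0.874025, sin λ = 0.823480, cos λ = -0.567345.
ΔE = −sin λ·ΔX + cos λ·ΔY = −(0.823480)·(-179.1) + (-0.567345)·(-443.6) = 399.16 m.
ΔN = −sin φ cos λ·ΔX − sin φ sin λ·ΔY + cos φ·ΔZ = −(-0.485880)(-0.567345)(-179.1) − (-0.485880)(0.823480)(-443.6) + (0.874025)(-247.6) = -344.53 m.
Horizontal magnitude = √(ΔE² + ΔN²) = √(399.16² + (-344.53)²) = 527.28 m.

527 m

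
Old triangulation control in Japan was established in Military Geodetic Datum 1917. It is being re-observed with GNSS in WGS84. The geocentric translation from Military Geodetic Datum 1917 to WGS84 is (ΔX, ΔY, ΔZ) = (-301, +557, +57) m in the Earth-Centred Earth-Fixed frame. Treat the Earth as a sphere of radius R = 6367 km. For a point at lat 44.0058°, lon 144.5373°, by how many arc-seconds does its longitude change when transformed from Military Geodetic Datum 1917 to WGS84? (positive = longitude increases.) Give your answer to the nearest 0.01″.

sin φ = 0.694731, cos φ = 0.719269, sin λ = 0.580173, cos λ = -0.814493.
East component: ΔE = −sin λ·ΔX + cos λ·ΔY = −(0.580173)(-301) + (-0.814493)(557) = -279.04 m.
1° of latitude spans πR/180 = 111125 m; at latitude φ, 1° of longitude spans that × cos φ = 79928.9 m, so Δλ = -279.04 / 79928.9 × 3600 = -12.568″.

Δλ = -12.57″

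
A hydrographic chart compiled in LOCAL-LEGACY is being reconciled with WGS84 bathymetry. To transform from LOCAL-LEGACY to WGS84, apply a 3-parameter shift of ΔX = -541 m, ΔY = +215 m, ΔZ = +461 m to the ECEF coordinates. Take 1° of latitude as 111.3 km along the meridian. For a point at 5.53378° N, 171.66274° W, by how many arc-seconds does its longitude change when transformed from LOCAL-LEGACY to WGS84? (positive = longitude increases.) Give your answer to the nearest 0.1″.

sin φ = 0.096433, cos φ = 0.995340, sin λ = -0.145000, cos λ = -0.989432.
East component: ΔE = −sin λ·ΔX + cos λ·ΔY = −(-0.145000)(-541) + (-0.989432)(215) = -291.17 m.
1° of latitude spans 111300 m; at latitude φ, 1° of longitude spans that × cos φ = 110781.3 m, so Δλ = -291.17 / 110781.3 × 3600 = -9.462″.

Δλ = -9.5″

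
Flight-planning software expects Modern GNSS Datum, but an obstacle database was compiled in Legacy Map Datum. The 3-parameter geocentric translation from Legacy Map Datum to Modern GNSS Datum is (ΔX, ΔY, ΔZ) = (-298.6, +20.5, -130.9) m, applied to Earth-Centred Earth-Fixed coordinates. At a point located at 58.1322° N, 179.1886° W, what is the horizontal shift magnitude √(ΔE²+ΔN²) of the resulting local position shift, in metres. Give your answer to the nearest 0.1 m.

323.4 m

At φ = 58.1322°, λ = -179.1886°: sin φ = 0.849269, cos φ = 0.527961, sin λ = -0.014161, cos λ = -0.999900.
ΔE = −sin λ·ΔX + cos λ·ΔY = −(-0.014161)·(-298.6) + (-0.999900)·(20.5) = -24.73 m.
ΔN = −sin φ cos λ·ΔX − sin φ sin λ·ΔY + cos φ·ΔZ = −(0.849269)(-0.999900)(-298.6) − (0.849269)(-0.014161)(20.5) + (0.527961)(-130.9) = -322.43 m.
Horizontal magnitude = √(ΔE² + ΔN²) = √((-24.73)² + (-322.43)²) = 323.38 m.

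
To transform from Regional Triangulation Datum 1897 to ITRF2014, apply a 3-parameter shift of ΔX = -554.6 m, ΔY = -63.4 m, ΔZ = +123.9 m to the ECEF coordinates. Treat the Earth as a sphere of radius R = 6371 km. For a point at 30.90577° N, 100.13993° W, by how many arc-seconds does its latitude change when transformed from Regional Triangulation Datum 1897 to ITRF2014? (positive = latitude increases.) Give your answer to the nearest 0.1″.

Δφ = 0.8″

sin φ = 0.513628, cos φ = 0.858013, sin λ = -0.984381, cos λ = -0.176053.
North component: ΔN = −sin φ cos λ·ΔX − sin φ sin λ·ΔY + cos φ·ΔZ = −(0.513628)(-0.176053)(-554.6) − (0.513628)(-0.984381)(-63.4) + (0.858013)(123.9) = 24.10 m.
1° of latitude spans πR/180 = 111195 m, so Δφ = 24.10 / 111195 × 3600 = 0.780″.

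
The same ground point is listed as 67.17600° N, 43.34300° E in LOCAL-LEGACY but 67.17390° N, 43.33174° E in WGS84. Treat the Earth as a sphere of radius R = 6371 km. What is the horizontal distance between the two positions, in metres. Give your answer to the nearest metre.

Δφ = 67.17390° − 67.17600° = -0.00210°; Δλ = 43.33174° − 43.34300° = -0.01126°.
1° along a meridian = πR/180 = 111195 m.
ΔN = Δφ × 111195 = -233.5 m; ΔE = Δλ × 111195 × cos(67.17600°) = -0.01126 × 111195 × 0.387902 = -485.7 m.
Distance = √(ΔE² + ΔN²) = √((-485.7)² + (-233.5)²) = 538.9 m.

539 m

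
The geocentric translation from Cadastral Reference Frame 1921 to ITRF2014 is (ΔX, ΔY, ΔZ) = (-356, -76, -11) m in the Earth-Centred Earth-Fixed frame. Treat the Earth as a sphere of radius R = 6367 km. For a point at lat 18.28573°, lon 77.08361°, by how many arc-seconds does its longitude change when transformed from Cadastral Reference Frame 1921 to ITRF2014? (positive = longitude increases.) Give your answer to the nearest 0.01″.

Δλ = 11.26″

sin φ = 0.313756, cos φ = 0.949504, sin λ = 0.974697, cos λ = 0.223529.
East component: ΔE = −sin λ·ΔX + cos λ·ΔY = −(0.974697)(-356) + (0.223529)(-76) = 330.00 m.
1° of latitude spans πR/180 = 111125 m; at latitude φ, 1° of longitude spans that × cos φ = 105513.7 m, so Δλ = 330.00 / 105513.7 × 3600 = 11.259″.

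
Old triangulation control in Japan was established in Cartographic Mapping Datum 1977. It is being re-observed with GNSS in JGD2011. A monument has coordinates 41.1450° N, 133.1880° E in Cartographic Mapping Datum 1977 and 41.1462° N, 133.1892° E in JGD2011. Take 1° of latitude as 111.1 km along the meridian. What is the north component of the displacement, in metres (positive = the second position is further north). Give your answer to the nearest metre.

Δφ = 41.1462° − 41.1450° = +0.0012°; Δλ = 133.1892° − 133.1880° = +0.0012°.
ΔN = Δφ × 111100 = 133.3 m; ΔE = Δλ × 111100 × cos(41.1450°) = +0.0012 × 111100 × 0.753047 = 100.4 m.

ΔN = 133 m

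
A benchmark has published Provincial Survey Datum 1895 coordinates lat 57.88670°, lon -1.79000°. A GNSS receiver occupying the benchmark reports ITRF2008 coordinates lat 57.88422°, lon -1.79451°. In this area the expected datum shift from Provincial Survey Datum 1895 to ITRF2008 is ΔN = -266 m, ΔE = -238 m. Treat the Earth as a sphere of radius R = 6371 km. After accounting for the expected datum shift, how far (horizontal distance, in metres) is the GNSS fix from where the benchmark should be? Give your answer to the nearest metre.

Observed coordinate differences: Δφ = -0.00248°, Δλ = -0.00451°.
Converting to metres (1° lat = 111195 m, cos φ = 0.531595): observed ΔN = -275.8 m, observed ΔE = -266.6 m.
Subtracting the expected shift leaves a residual of -275.8 − (-266) = -9.8 m north and -266.6 − (-238) = -28.6 m east.
Residual distance = √((-9.8)² + (-28.6)²) = 30.2 m.

30 m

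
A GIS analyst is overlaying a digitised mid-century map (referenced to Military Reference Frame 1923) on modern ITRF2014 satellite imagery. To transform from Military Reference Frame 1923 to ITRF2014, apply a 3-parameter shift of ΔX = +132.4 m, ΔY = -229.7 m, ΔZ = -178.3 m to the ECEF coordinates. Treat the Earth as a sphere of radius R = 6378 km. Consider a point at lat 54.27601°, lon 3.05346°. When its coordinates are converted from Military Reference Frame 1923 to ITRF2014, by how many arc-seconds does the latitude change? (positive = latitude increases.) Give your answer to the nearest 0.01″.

sin φ = 0.811839, cos φ = 0.583881, sin λ = 0.053268, cos λ = 0.998580.
North component: ΔN = −sin φ cos λ·ΔX − sin φ sin λ·ΔY + cos φ·ΔZ = −(0.811839)(0.998580)(132.4) − (0.811839)(0.053268)(-229.7) + (0.583881)(-178.3) = -201.51 m.
1° of latitude spans πR/180 = 111317 m, so Δφ = -201.51 / 111317 × 3600 = -6.517″.

Δφ = -6.52″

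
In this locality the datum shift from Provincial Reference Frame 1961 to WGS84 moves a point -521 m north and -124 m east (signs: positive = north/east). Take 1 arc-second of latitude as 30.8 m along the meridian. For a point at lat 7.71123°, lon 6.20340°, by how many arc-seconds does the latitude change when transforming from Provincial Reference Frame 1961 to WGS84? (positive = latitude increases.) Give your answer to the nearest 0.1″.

Δφ = -16.9″

1″ of latitude = 30.80 m, so Δφ = -521.0 / 30.80 = -16.916″.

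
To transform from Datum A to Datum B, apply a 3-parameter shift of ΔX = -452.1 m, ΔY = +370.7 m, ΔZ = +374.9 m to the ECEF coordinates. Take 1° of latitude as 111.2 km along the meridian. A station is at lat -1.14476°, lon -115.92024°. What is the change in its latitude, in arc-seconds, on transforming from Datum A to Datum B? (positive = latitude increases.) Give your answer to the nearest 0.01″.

Δφ = 12.05″

sin φ = -0.019979, cos φ = 0.999800, sin λ = -0.899403, cos λ = -0.437120.
North component: ΔN = −sin φ cos λ·ΔX − sin φ sin λ·ΔY + cos φ·ΔZ = −(-0.019979)(-0.437120)(-452.1) − (-0.019979)(-0.899403)(370.7) + (0.999800)(374.9) = 372.11 m.
1° of latitude spans 111200 m, so Δφ = 372.11 / 111200 × 3600 = 12.047″.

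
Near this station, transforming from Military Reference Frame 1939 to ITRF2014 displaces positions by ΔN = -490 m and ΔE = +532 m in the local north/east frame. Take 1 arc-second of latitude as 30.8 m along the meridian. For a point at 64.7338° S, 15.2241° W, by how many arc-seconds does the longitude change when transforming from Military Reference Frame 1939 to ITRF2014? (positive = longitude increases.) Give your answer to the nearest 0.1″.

Δλ = 40.5″

At latitude -64.7338°, cos φ = 0.426824.
1″ of longitude at this latitude = 30.80 × cos φ = 13.1462 m, so Δλ = 532.0 / 13.1462 = 40.468″.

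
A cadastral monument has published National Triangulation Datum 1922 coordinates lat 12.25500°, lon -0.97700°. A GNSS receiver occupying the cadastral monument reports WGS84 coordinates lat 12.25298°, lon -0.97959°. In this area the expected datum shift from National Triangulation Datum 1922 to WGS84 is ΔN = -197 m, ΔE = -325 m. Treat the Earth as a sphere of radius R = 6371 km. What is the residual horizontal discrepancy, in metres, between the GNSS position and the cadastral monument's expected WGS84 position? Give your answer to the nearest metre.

52 m

Observed coordinate differences: Δφ = -0.00202°, Δλ = -0.00259°.
Converting to metres (1° lat = 111195 m, cos φ = 0.977213): observed ΔN = -224.6 m, observed ΔE = -281.4 m.
Subtracting the expected shift leaves a residual of -224.6 − (-197) = -27.6 m north and -281.4 − (-325) = 43.6 m east.
Residual distance = √((-27.6)² + 43.6²) = 51.6 m.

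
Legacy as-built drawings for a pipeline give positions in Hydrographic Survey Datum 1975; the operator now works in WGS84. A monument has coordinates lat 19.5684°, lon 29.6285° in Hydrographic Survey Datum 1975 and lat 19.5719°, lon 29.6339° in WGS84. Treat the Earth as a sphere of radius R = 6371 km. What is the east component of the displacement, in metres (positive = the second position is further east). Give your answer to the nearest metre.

Δφ = 19.5719° − 19.5684° = +0.0035°; Δλ = 29.6339° − 29.6285° = +0.0054°.
1° along a meridian = πR/180 = 111195 m.
ΔN = Δφ × 111195 = 389.2 m; ΔE = Δλ × 111195 × cos(19.5684°) = +0.0054 × 111195 × 0.942242 = 565.8 m.

ΔE = 566 m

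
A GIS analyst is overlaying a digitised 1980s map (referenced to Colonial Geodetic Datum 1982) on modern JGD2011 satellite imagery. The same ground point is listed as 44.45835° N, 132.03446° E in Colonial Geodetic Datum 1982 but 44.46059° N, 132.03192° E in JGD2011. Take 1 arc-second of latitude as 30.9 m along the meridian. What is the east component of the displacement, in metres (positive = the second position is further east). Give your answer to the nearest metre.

Δφ = 44.46059° − 44.45835° = +0.00224°; Δλ = 132.03192° − 132.03446° = -0.00254°.
1° of latitude = 3600 × 30.90 = 111240 m.
ΔN = Δφ × 111240 = 249.2 m; ΔE = Δλ × 111240 × cos(44.45835°) = -0.00254 × 111240 × 0.713760 = -201.7 m.

ΔE = -202 m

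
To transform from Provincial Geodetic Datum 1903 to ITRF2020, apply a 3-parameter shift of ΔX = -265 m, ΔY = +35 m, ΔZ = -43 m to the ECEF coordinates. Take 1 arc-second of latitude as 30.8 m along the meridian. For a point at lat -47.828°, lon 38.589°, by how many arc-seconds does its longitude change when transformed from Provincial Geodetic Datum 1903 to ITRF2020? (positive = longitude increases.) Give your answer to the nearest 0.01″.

sin φ = -0.741133, cos φ = 0.671358, sin λ = 0.623730, cos λ = 0.781640.
East component: ΔE = −sin λ·ΔX + cos λ·ΔY = −(0.623730)(-265) + (0.781640)(35) = 192.65 m.
1° of latitude spans 3600 × 30.80 = 110880 m; at latitude φ, 1° of longitude spans that × cos φ = 74440.2 m, so Δλ = 192.65 / 74440.2 × 3600 = 9.317″.

Δλ = 9.32″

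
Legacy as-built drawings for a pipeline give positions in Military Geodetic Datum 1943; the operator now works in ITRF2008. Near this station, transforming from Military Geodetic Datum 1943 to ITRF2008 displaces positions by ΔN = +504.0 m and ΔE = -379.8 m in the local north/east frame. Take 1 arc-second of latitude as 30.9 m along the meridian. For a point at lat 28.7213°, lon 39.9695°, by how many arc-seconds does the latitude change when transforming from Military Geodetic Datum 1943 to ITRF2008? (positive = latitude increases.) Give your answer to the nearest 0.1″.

Δφ = 16.3″

1″ of latitude = 30.90 m, so Δφ = 504.0 / 30.90 = 16.311″.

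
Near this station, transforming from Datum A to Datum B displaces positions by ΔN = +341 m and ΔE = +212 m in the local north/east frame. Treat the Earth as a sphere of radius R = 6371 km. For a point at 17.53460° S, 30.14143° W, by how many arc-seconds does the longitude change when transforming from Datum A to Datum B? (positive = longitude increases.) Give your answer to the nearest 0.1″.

Δλ = 7.2″

At latitude -17.53460°, cos φ = 0.953535.
One radian of longitude at latitude φ spans R cos φ, so Δλ = ΔE / (R cos φ) = 212.0 / (6371000 × 0.953535) = 3.4897e-05 rad = 7.198″.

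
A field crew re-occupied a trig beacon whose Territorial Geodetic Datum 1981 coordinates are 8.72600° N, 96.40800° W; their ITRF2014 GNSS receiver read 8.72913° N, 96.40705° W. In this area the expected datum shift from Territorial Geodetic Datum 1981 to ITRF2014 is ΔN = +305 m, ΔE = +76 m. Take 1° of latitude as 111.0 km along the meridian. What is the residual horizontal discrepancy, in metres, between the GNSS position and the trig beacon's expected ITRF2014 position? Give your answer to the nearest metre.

51 m

Observed coordinate differences: Δφ = +0.00313°, Δλ = +0.00095°.
Converting to metres (1° lat = 111000 m, cos φ = 0.988425): observed ΔN = 347.4 m, observed ΔE = 104.2 m.
Subtracting the expected shift leaves a residual of 347.4 − (305) = 42.4 m north and 104.2 − (76) = 28.2 m east.
Residual distance = √(42.4² + 28.2²) = 51.0 m.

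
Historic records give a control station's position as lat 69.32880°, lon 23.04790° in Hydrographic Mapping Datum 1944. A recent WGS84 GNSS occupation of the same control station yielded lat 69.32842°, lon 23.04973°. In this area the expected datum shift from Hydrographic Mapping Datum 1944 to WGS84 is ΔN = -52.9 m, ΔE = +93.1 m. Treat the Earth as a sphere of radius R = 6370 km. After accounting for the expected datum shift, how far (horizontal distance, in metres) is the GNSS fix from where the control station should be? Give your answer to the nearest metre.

Observed coordinate differences: Δφ = -0.00038°, Δλ = +0.00183°.
Converting to metres (1° lat = 111177 m, cos φ = 0.353005): observed ΔN = -42.2 m, observed ΔE = 71.8 m.
Subtracting the expected shift leaves a residual of -42.2 − (-52.9) = 10.7 m north and 71.8 − (93.1) = -21.3 m east.
Residual distance = √(10.7² + (-21.3)²) = 23.8 m.

24 m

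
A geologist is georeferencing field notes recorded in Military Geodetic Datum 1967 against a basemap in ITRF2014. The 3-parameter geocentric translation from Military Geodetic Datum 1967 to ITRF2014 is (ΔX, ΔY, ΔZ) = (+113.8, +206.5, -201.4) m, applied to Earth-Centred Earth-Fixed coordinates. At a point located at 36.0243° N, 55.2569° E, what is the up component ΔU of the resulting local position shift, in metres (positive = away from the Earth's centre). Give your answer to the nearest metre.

ΔU = 71 m

The local up (radial) axis is (cos φ cos λ, cos φ sin λ, sin φ), giving ΔU = 52.452 + 137.235 − 118.449 = 71.24 m.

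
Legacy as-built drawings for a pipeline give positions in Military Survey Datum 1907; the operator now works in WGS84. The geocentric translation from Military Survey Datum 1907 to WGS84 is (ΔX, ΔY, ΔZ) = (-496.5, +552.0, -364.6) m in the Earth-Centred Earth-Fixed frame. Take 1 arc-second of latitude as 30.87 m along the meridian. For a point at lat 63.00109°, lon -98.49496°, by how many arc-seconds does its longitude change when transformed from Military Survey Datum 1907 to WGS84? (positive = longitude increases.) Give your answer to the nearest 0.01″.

sin φ = 0.891015, cos φ = 0.453974, sin λ = -0.989029, cos λ = -0.147722.
East component: ΔE = −sin λ·ΔX + cos λ·ΔY = −(-0.989029)(-496.5) + (-0.147722)(552.0) = -572.60 m.
1° of latitude spans 3600 × 30.87 = 111132 m; at latitude φ, 1° of longitude spans that × cos φ = 50451.0 m, so Δλ = -572.60 / 50451.0 × 3600 = -40.858″.

Δλ = -40.86″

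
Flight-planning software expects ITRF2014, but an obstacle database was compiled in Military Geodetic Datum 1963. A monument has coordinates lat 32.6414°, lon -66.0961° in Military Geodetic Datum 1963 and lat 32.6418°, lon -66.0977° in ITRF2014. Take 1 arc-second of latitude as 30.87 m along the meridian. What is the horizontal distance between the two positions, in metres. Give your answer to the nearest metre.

156 m

Δφ = 32.6418° − 32.6414° = +0.0004°; Δλ = -66.0977° − -66.0961° = -0.0016°.
1° of latitude = 3600 × 30.87 = 111132 m.
ΔN = Δφ × 111132 = 44.5 m; ΔE = Δλ × 111132 × cos(32.6414°) = -0.0016 × 111132 × 0.842063 = -149.7 m.
Distance = √(ΔE² + ΔN²) = √((-149.7)² + 44.5²) = 156.2 m.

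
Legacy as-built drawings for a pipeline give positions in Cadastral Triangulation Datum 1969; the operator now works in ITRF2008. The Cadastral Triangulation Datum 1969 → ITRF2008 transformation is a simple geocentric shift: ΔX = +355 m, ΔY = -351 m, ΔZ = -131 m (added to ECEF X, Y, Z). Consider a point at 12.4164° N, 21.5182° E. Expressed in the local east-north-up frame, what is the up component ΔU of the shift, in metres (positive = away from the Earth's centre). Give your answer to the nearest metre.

ΔU = 169 m

At φ = 12.4164°, λ = 21.5182°: sin φ = 0.215015, cos φ = 0.976611, sin λ = 0.366797, cos λ = 0.930301.
ΔU = cos φ cos λ·ΔX + cos φ sin λ·ΔY + sin φ·ΔZ = (0.976611)(0.930301)(355) + (0.976611)(0.366797)(-351) + (0.215015)(-131) = 168.63 m.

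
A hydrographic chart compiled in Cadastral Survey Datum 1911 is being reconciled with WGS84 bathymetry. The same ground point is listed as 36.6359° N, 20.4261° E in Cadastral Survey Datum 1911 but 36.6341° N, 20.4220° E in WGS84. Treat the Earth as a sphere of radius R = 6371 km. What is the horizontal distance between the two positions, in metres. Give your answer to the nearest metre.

Δφ = 36.6341° − 36.6359° = -0.0018°; Δλ = 20.4220° − 20.4261° = -0.0041°.
1° along a meridian = πR/180 = 111195 m.
ΔN = Δφ × 111195 = -200.2 m; ΔE = Δλ × 111195 × cos(36.6359°) = -0.0041 × 111195 × 0.802444 = -365.8 m.
Distance = √(ΔE² + ΔN²) = √((-365.8)² + (-200.2)²) = 417.0 m.

417 m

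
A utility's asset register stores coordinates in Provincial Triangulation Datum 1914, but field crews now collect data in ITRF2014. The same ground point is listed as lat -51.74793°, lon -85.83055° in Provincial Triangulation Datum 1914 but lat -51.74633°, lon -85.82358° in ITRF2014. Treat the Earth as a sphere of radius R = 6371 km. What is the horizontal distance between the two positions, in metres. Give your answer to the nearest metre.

512 m

Δφ = -51.74633° − -51.74793° = +0.00160°; Δλ = -85.82358° − -85.83055° = +0.00697°.
1° along a meridian = πR/180 = 111195 m.
ΔN = Δφ × 111195 = 177.9 m; ΔE = Δλ × 111195 × cos(-51.74793°) = +0.00697 × 111195 × 0.619122 = 479.8 m.
Distance = √(ΔE² + ΔN²) = √(479.8² + 177.9²) = 511.8 m.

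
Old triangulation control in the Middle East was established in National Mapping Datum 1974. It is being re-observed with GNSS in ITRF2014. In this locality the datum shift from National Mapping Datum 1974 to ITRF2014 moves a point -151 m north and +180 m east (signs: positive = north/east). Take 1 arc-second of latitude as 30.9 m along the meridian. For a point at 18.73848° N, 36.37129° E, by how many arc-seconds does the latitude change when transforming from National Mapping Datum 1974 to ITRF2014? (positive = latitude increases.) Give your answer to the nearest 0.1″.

1″ of latitude = 30.90 m, so Δφ = -151.0 / 30.90 = -4.887″.

Δφ = -4.9″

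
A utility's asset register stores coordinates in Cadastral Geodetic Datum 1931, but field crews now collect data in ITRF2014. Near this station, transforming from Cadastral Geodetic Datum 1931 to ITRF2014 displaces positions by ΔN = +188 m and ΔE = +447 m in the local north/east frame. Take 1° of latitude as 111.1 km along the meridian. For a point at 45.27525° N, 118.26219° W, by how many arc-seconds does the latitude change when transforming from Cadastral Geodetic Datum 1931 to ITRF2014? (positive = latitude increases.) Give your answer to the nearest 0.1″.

1° of latitude = 111.1 km, so Δφ = 188.0 / 111100 = 0.0016922° = 6.092″.

Δφ = 6.1″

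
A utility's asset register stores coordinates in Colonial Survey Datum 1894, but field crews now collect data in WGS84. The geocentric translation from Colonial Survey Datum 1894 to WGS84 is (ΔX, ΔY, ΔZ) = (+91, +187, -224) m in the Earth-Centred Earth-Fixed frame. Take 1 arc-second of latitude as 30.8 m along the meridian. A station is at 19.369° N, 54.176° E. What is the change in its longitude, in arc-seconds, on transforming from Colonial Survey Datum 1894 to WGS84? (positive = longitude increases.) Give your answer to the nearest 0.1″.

sin φ = 0.331651, cos φ = 0.943402, sin λ = 0.810819, cos λ = 0.585297.
East component: ΔE = −sin λ·ΔX + cos λ·ΔY = −(0.810819)(91) + (0.585297)(187) = 35.67 m.
1° of latitude spans 3600 × 30.80 = 110880 m; at latitude φ, 1° of longitude spans that × cos φ = 104604.4 m, so Δλ = 35.67 / 104604.4 × 3600 = 1.227″.

Δλ = 1.2″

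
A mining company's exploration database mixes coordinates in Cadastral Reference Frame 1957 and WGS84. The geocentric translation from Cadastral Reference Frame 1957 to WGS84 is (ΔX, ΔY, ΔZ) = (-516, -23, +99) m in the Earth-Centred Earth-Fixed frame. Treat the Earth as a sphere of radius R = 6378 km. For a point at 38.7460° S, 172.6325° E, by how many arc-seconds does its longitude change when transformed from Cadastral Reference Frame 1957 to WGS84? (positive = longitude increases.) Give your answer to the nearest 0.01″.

Δλ = 3.69″

sin φ = -0.625869, cos φ = 0.779928, sin λ = 0.128233, cos λ = -0.991744.
East component: ΔE = −sin λ·ΔX + cos λ·ΔY = −(0.128233)(-516) + (-0.991744)(-23) = 88.98 m.
1° of latitude spans πR/180 = 111317 m; at latitude φ, 1° of longitude spans that × cos φ = 86819.3 m, so Δλ = 88.98 / 86819.3 × 3600 = 3.690″.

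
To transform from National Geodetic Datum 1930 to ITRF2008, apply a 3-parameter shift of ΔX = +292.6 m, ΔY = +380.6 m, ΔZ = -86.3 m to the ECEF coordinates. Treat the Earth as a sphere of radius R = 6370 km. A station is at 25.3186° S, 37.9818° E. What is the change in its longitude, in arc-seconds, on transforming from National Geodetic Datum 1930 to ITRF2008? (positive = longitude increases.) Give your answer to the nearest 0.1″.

sin φ = -0.427651, cos φ = 0.903944, sin λ = 0.615411, cos λ = 0.788206.
East component: ΔE = −sin λ·ΔX + cos λ·ΔY = −(0.615411)(292.6) + (0.788206)(380.6) = 119.92 m.
1° of latitude spans πR/180 = 111177 m; at latitude φ, 1° of longitude spans that × cos φ = 100498.2 m, so Δλ = 119.92 / 100498.2 × 3600 = 4.296″.

Δλ = 4.3″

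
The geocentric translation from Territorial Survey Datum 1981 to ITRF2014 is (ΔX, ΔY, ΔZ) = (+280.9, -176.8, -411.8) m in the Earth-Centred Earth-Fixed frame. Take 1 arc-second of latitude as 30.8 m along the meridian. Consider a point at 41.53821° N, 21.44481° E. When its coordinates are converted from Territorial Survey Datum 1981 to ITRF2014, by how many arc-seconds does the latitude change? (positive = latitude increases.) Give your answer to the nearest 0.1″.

sin φ = 0.663119, cos φ = 0.748514, sin λ = 0.365605, cos λ = 0.930770.
North component: ΔN = −sin φ cos λ·ΔX − sin φ sin λ·ΔY + cos φ·ΔZ = −(0.663119)(0.930770)(280.9) − (0.663119)(0.365605)(-176.8) + (0.748514)(-411.8) = -438.75 m.
1° of latitude spans 3600 × 30.80 = 110880 m, so Δφ = -438.75 / 110880 × 3600 = -14.245″.

Δφ = -14.2″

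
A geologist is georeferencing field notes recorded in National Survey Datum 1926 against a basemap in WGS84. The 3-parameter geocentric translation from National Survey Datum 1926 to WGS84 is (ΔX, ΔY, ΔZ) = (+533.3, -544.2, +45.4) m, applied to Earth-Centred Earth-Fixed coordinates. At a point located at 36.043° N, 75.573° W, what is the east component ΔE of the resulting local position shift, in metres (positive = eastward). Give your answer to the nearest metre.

ΔE = 381 m

At φ = 36.043°, λ = -75.573°: sin φ = 0.588392, cos φ = 0.808576, sin λ = -0.968466, cos λ = 0.249146.
ΔE = −sin λ·ΔX + cos λ·ΔY = −(-0.968466)·(533.3) + (0.249146)·(-544.2) = 380.90 m.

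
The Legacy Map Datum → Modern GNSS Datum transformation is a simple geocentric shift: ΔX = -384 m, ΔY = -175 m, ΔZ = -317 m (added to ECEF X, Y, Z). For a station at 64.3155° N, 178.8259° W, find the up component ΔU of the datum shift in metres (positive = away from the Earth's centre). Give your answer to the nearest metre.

The local up (radial) axis is (cos φ cos λ, cos φ sin λ, sin φ), giving ΔU = 166.397 + 1.554 − 285.679 = -117.73 m.

ΔU = -118 m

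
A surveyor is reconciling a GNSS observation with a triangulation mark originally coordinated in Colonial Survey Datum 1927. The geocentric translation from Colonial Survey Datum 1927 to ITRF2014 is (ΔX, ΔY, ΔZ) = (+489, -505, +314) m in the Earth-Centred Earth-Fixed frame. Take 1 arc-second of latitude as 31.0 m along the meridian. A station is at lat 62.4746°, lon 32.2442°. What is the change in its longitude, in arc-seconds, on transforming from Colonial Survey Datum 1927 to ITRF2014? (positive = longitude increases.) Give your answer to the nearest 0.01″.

Δλ = -48.02″

sin φ = 0.886806, cos φ = 0.462142, sin λ = 0.533529, cos λ = 0.845782.
East component: ΔE = −sin λ·ΔX + cos λ·ΔY = −(0.533529)(489) + (0.845782)(-505) = -688.02 m.
1° of latitude spans 3600 × 31.00 = 111600 m; at latitude φ, 1° of longitude spans that × cos φ = 51575.0 m, so Δλ = -688.02 / 51575.0 × 3600 = -48.024″.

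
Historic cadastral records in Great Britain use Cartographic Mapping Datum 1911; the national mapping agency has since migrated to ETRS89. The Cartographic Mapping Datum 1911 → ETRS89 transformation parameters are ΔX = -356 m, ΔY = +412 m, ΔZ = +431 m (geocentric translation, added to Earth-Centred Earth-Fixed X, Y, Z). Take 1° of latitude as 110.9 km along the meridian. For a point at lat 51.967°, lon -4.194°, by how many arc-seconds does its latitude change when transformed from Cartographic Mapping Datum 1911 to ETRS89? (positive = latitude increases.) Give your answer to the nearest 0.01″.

Δφ = 18.47″

sin φ = 0.787656, cos φ = 0.616115, sin λ = -0.073134, cos λ = 0.997322.
North component: ΔN = −sin φ cos λ·ΔX − sin φ sin λ·ΔY + cos φ·ΔZ = −(0.787656)(0.997322)(-356) − (0.787656)(-0.073134)(412) + (0.616115)(431) = 568.93 m.
1° of latitude spans 110900 m, so Δφ = 568.93 / 110900 × 3600 = 18.469″.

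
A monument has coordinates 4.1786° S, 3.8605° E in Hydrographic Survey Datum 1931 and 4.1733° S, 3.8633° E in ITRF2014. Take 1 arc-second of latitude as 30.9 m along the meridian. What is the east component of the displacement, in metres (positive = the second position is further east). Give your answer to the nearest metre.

Δφ = -4.1733° − -4.1786° = +0.0053°; Δλ = 3.8633° − 3.8605° = +0.0028°.
1° of latitude = 3600 × 30.90 = 111240 m.
ΔN = Δφ × 111240 = 589.6 m; ΔE = Δλ × 111240 × cos(-4.1786°) = +0.0028 × 111240 × 0.997342 = 310.6 m.

ΔE = 311 m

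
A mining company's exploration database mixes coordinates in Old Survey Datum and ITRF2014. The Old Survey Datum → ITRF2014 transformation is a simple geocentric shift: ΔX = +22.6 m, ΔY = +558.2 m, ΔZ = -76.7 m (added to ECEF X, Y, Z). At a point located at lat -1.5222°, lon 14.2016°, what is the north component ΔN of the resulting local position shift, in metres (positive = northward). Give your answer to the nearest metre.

ΔN = -72 m

The local north axis is (−sin φ cos λ, −sin φ sin λ, cos φ), giving ΔN = 0.582 + 3.638 − 76.673 = -72.45 m.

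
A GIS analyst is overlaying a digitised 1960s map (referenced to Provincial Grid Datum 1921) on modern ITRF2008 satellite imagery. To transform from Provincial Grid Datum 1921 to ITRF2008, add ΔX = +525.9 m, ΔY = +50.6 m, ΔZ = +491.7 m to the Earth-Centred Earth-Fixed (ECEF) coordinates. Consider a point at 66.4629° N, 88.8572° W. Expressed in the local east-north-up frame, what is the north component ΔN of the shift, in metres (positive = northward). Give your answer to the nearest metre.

ΔN = 233 m

The local north axis is (−sin φ cos λ, −sin φ sin λ, cos φ), giving ΔN = -9.616 + 46.381 + 196.357 = 233.12 m.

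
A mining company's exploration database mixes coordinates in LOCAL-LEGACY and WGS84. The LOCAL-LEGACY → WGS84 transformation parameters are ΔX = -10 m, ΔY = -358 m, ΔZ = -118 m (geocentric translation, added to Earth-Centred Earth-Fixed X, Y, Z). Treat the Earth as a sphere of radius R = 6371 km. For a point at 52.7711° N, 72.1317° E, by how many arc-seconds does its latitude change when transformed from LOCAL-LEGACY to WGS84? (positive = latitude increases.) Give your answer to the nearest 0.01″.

sin φ = 0.796225, cos φ = 0.605001, sin λ = 0.951764, cos λ = 0.306830.
North component: ΔN = −sin φ cos λ·ΔX − sin φ sin λ·ΔY + cos φ·ΔZ = −(0.796225)(0.306830)(-10) − (0.796225)(0.951764)(-358) + (0.605001)(-118) = 202.35 m.
1° of latitude spans πR/180 = 111195 m, so Δφ = 202.35 / 111195 × 3600 = 6.551″.

Δφ = 6.55″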